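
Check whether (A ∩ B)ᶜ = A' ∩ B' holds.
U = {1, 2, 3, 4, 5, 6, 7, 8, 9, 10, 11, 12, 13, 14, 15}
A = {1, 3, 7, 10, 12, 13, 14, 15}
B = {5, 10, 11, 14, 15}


LHS: A ∩ B = {10, 14, 15}
(A ∩ B)' = U \ (A ∩ B) = {1, 2, 3, 4, 5, 6, 7, 8, 9, 11, 12, 13}
A' = {2, 4, 5, 6, 8, 9, 11}, B' = {1, 2, 3, 4, 6, 7, 8, 9, 12, 13}
Claimed RHS: A' ∩ B' = {2, 4, 6, 8, 9}
Identity is INVALID: LHS = {1, 2, 3, 4, 5, 6, 7, 8, 9, 11, 12, 13} but the RHS claimed here equals {2, 4, 6, 8, 9}. The correct form is (A ∩ B)' = A' ∪ B'.

Identity is invalid: (A ∩ B)' = {1, 2, 3, 4, 5, 6, 7, 8, 9, 11, 12, 13} but A' ∩ B' = {2, 4, 6, 8, 9}. The correct De Morgan law is (A ∩ B)' = A' ∪ B'.


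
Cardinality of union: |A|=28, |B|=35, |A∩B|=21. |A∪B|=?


|A ∪ B| = |A| + |B| - |A ∩ B|
= 28 + 35 - 21
= 42

|A ∪ B| = 42


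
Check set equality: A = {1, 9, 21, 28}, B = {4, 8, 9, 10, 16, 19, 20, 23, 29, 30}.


Two sets are equal iff they have exactly the same elements.
A = {1, 9, 21, 28}
B = {4, 8, 9, 10, 16, 19, 20, 23, 29, 30}
Differences: {1, 4, 8, 10, 16, 19, 20, 21, 23, 28, 29, 30}
A ≠ B

No, A ≠ B


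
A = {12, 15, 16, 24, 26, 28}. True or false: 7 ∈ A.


A = {12, 15, 16, 24, 26, 28}
Checking if 7 is in A
7 is not in A → False

7 ∉ A


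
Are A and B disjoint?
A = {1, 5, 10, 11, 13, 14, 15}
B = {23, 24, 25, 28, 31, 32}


Disjoint means A ∩ B = ∅.
A ∩ B = ∅
A ∩ B = ∅, so A and B are disjoint.

Yes, A and B are disjoint


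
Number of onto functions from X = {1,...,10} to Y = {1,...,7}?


n = |X| = 10, k = |Y| = 7. Surjections via inclusion-exclusion:
S(n,k) = Σ(-1)^i × C(k,i) × (k-i)^n, i=0 to k
i=0: (-1)^0×C(7,0)×7^10 = 282475249
i=1: (-1)^1×C(7,1)×6^10 = -423263232
i=2: (-1)^2×C(7,2)×5^10 = 205078125
i=3: (-1)^3×C(7,3)×4^10 = -36700160
i=4: (-1)^4×C(7,4)×3^10 = 2066715
i=5: (-1)^5×C(7,5)×2^10 = -21504
i=6: (-1)^6×C(7,6)×1^10 = 7
i=7: (-1)^7×C(7,7)×0^10 = 0
Total = 29635200

Number of surjections = 29635200


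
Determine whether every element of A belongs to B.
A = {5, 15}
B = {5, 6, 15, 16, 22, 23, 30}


A ⊆ B means every element of A is in B.
All elements of A are in B.
So A ⊆ B.

Yes, A ⊆ B


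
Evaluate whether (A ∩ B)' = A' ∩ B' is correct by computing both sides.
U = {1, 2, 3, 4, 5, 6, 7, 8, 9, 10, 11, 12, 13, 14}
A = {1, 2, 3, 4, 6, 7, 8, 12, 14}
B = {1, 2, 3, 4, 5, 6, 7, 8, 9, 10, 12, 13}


LHS: A ∩ B = {1, 2, 3, 4, 6, 7, 8, 12}
(A ∩ B)' = U \ (A ∩ B) = {5, 9, 10, 11, 13, 14}
A' = {5, 9, 10, 11, 13}, B' = {11, 14}
Claimed RHS: A' ∩ B' = {11}
Identity is INVALID: LHS = {5, 9, 10, 11, 13, 14} but the RHS claimed here equals {11}. The correct form is (A ∩ B)' = A' ∪ B'.

Identity is invalid: (A ∩ B)' = {5, 9, 10, 11, 13, 14} but A' ∩ B' = {11}. The correct De Morgan law is (A ∩ B)' = A' ∪ B'.


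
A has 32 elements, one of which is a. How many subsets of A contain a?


Subsets of A containing a correspond to subsets of A \ {a}, which has 31 elements.
Count = 2^(n-1) = 2^31
= 2147483648

Number of subsets containing a = 2147483648


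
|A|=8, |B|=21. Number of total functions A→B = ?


Each of |A| = 8 inputs maps to any of |B| = 21 outputs.
# functions = |B|^|A| = 21^8
= 37822859361

Number of functions = 37822859361


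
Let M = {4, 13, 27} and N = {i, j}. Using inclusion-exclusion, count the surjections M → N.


n = |M| = 3, k = |N| = 2. Surjections via inclusion-exclusion:
S(n,k) = Σ(-1)^i × C(k,i) × (k-i)^n, i=0 to k
i=0: (-1)^0×C(2,0)×2^3 = 8
i=1: (-1)^1×C(2,1)×1^3 = -2
i=2: (-1)^2×C(2,2)×0^3 = 0
Total = 6

Number of surjections = 6


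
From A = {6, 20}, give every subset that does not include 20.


A subset of A that omits 20 is a subset of A \ {20}, so there are 2^(n-1) = 2^1 = 2 of them.
Subsets excluding 20: ∅, {6}

Subsets excluding 20 (2 total): ∅, {6}


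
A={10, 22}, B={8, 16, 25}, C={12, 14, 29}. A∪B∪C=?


A ∪ B = {8, 10, 16, 22, 25}
(A ∪ B) ∪ C = {8, 10, 12, 14, 16, 22, 25, 29}

A ∪ B ∪ C = {8, 10, 12, 14, 16, 22, 25, 29}


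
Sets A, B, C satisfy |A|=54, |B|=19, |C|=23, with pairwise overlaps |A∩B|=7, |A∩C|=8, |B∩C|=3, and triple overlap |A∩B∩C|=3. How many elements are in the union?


|A∪B∪C| = |A|+|B|+|C| - |A∩B|-|A∩C|-|B∩C| + |A∩B∩C|
= 54+19+23 - 7-8-3 + 3
= 96 - 18 + 3
= 81

|A ∪ B ∪ C| = 81


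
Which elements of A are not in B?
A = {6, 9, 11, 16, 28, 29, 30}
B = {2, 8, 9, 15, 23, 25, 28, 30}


A \ B = elements in A but not in B
A = {6, 9, 11, 16, 28, 29, 30}
B = {2, 8, 9, 15, 23, 25, 28, 30}
Remove from A any elements in B
A \ B = {6, 11, 16, 29}

A \ B = {6, 11, 16, 29}


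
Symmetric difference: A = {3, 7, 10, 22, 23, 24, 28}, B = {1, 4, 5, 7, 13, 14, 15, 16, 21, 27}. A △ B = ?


A △ B = (A \ B) ∪ (B \ A) = elements in exactly one of A or B
A \ B = {3, 10, 22, 23, 24, 28}
B \ A = {1, 4, 5, 13, 14, 15, 16, 21, 27}
A △ B = {1, 3, 4, 5, 10, 13, 14, 15, 16, 21, 22, 23, 24, 27, 28}

A △ B = {1, 3, 4, 5, 10, 13, 14, 15, 16, 21, 22, 23, 24, 27, 28}


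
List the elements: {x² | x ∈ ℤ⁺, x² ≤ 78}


Checking each candidate:
Condition: positive perfect squares ≤ 78
Result = {1, 4, 9, 16, 25, 36, 49, 64}

{1, 4, 9, 16, 25, 36, 49, 64}


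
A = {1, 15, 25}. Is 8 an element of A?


A = {1, 15, 25}
Checking if 8 is in A
8 is not in A → False

8 ∉ A


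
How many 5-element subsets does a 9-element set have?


C(n,k) = n! / (k!(n-k)!)
C(9,5) = 9! / (5!4!)
= 126

C(9,5) = 126


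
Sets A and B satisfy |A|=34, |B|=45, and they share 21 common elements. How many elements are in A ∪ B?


|A ∪ B| = |A| + |B| - |A ∩ B|
= 34 + 45 - 21
= 58

|A ∪ B| = 58


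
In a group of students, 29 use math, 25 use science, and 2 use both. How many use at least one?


|A ∪ B| = |A| + |B| - |A ∩ B|
= 29 + 25 - 2
= 52

|A ∪ B| = 52


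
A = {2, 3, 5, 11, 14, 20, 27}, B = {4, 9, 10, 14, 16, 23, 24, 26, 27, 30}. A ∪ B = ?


A ∪ B = all elements in A or B (or both)
A = {2, 3, 5, 11, 14, 20, 27}
B = {4, 9, 10, 14, 16, 23, 24, 26, 27, 30}
A ∪ B = {2, 3, 4, 5, 9, 10, 11, 14, 16, 20, 23, 24, 26, 27, 30}

A ∪ B = {2, 3, 4, 5, 9, 10, 11, 14, 16, 20, 23, 24, 26, 27, 30}


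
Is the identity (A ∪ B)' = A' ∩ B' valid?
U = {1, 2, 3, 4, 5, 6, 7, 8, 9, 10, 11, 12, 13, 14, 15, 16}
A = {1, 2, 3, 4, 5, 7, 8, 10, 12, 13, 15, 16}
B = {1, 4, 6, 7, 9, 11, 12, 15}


LHS: A ∪ B = {1, 2, 3, 4, 5, 6, 7, 8, 9, 10, 11, 12, 13, 15, 16}
(A ∪ B)' = U \ (A ∪ B) = {14}
A' = {6, 9, 11, 14}, B' = {2, 3, 5, 8, 10, 13, 14, 16}
Claimed RHS: A' ∩ B' = {14}
Identity is VALID: LHS = RHS = {14} ✓

Identity is valid. (A ∪ B)' = A' ∩ B' = {14}


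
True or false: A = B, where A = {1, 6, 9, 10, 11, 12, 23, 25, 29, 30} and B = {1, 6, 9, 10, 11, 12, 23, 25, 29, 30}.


Two sets are equal iff they have exactly the same elements.
A = {1, 6, 9, 10, 11, 12, 23, 25, 29, 30}
B = {1, 6, 9, 10, 11, 12, 23, 25, 29, 30}
Same elements → A = B

Yes, A = B


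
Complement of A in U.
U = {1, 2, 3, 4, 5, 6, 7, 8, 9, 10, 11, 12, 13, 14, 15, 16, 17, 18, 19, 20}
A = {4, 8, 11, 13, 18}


Aᶜ = U \ A = elements in U but not in A
U = {1, 2, 3, 4, 5, 6, 7, 8, 9, 10, 11, 12, 13, 14, 15, 16, 17, 18, 19, 20}
A = {4, 8, 11, 13, 18}
Aᶜ = {1, 2, 3, 5, 6, 7, 9, 10, 12, 14, 15, 16, 17, 19, 20}

Aᶜ = {1, 2, 3, 5, 6, 7, 9, 10, 12, 14, 15, 16, 17, 19, 20}


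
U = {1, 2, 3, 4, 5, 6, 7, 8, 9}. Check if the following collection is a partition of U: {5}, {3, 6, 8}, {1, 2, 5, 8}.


A partition requires: (1) non-empty parts, (2) pairwise disjoint, (3) union = U
Parts: {5}, {3, 6, 8}, {1, 2, 5, 8}
Union of parts: {1, 2, 3, 5, 6, 8}
U = {1, 2, 3, 4, 5, 6, 7, 8, 9}
All non-empty? True
Pairwise disjoint? False
Covers U? False

No, not a valid partition


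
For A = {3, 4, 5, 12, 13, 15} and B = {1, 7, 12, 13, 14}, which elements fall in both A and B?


A = {3, 4, 5, 12, 13, 15}
B = {1, 7, 12, 13, 14}
Region: in both A and B
Elements: {12, 13}

Elements in both A and B: {12, 13}


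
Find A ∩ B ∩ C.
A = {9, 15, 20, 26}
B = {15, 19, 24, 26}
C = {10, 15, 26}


A ∩ B = {15, 26}
(A ∩ B) ∩ C = {15, 26}

A ∩ B ∩ C = {15, 26}


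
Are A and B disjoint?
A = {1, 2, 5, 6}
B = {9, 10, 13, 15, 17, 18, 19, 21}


Disjoint means A ∩ B = ∅.
A ∩ B = ∅
A ∩ B = ∅, so A and B are disjoint.

Yes, A and B are disjoint


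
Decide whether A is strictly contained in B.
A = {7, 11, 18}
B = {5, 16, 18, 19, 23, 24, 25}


A ⊂ B requires: A ⊆ B AND A ≠ B.
A ⊆ B? No
A ⊄ B, so A is not a proper subset.

No, A is not a proper subset of B


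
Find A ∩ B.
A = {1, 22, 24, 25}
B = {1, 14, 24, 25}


A ∩ B = elements in both A and B
A = {1, 22, 24, 25}
B = {1, 14, 24, 25}
A ∩ B = {1, 24, 25}

A ∩ B = {1, 24, 25}


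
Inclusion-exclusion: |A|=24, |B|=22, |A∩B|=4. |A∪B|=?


|A ∪ B| = |A| + |B| - |A ∩ B|
= 24 + 22 - 4
= 42

|A ∪ B| = 42


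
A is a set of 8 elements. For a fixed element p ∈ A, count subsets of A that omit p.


Subsets of A avoiding p are subsets of A \ {p}, which has 7 elements.
Count = 2^(n-1) = 2^7
= 128

Number of subsets avoiding p = 128


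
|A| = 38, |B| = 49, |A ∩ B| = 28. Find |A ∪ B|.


|A ∪ B| = |A| + |B| - |A ∩ B|
= 38 + 49 - 28
= 59

|A ∪ B| = 59


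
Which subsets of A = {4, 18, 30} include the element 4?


A subset of A contains 4 iff the remaining 2 elements form any subset of A \ {4}.
Count: 2^(n-1) = 2^2 = 4
Subsets containing 4: {4}, {4, 18}, {4, 30}, {4, 18, 30}

Subsets containing 4 (4 total): {4}, {4, 18}, {4, 30}, {4, 18, 30}


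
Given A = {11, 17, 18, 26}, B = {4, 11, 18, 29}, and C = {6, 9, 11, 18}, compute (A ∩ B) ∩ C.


A ∩ B = {11, 18}
(A ∩ B) ∩ C = {11, 18}

A ∩ B ∩ C = {11, 18}


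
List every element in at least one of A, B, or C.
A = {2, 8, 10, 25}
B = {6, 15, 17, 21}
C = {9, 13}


A ∪ B = {2, 6, 8, 10, 15, 17, 21, 25}
(A ∪ B) ∪ C = {2, 6, 8, 9, 10, 13, 15, 17, 21, 25}

A ∪ B ∪ C = {2, 6, 8, 9, 10, 13, 15, 17, 21, 25}


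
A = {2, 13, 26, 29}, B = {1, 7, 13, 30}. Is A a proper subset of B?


A ⊂ B requires: A ⊆ B AND A ≠ B.
A ⊆ B? No
A ⊄ B, so A is not a proper subset.

No, A is not a proper subset of B


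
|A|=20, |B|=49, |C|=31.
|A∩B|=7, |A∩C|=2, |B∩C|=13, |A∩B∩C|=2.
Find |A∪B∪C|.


|A∪B∪C| = |A|+|B|+|C| - |A∩B|-|A∩C|-|B∩C| + |A∩B∩C|
= 20+49+31 - 7-2-13 + 2
= 100 - 22 + 2
= 80

|A ∪ B ∪ C| = 80


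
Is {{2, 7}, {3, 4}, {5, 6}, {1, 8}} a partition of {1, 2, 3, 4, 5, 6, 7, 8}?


A partition requires: (1) non-empty parts, (2) pairwise disjoint, (3) union = U
Parts: {2, 7}, {3, 4}, {5, 6}, {1, 8}
Union of parts: {1, 2, 3, 4, 5, 6, 7, 8}
U = {1, 2, 3, 4, 5, 6, 7, 8}
All non-empty? True
Pairwise disjoint? True
Covers U? True

Yes, valid partition


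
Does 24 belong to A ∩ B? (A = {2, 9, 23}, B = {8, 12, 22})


A = {2, 9, 23}, B = {8, 12, 22}
A ∩ B = elements in both A and B
A ∩ B = ∅
Checking if 24 ∈ A ∩ B
24 is not in A ∩ B → False

24 ∉ A ∩ B


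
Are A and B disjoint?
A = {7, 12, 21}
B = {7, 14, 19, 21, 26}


Disjoint means A ∩ B = ∅.
A ∩ B = {7, 21}
A ∩ B ≠ ∅, so A and B are NOT disjoint.

No, A and B are not disjoint (A ∩ B = {7, 21})


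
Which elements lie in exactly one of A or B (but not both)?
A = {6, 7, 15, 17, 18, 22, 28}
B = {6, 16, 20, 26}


A △ B = (A \ B) ∪ (B \ A) = elements in exactly one of A or B
A \ B = {7, 15, 17, 18, 22, 28}
B \ A = {16, 20, 26}
A △ B = {7, 15, 16, 17, 18, 20, 22, 26, 28}

A △ B = {7, 15, 16, 17, 18, 20, 22, 26, 28}


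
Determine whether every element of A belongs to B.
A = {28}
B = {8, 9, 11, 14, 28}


A ⊆ B means every element of A is in B.
All elements of A are in B.
So A ⊆ B.

Yes, A ⊆ B


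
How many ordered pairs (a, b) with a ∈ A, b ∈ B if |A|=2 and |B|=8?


|A × B| = |A| × |B|
= 2 × 8
= 16

|A × B| = 16


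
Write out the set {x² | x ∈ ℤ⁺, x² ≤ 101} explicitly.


Checking each candidate:
Condition: positive perfect squares ≤ 101
Result = {1, 4, 9, 16, 25, 36, 49, 64, 81, 100}

{1, 4, 9, 16, 25, 36, 49, 64, 81, 100}


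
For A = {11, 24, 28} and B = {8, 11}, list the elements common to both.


A ∩ B = elements in both A and B
A = {11, 24, 28}
B = {8, 11}
A ∩ B = {11}

A ∩ B = {11}


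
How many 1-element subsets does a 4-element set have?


C(n,k) = n! / (k!(n-k)!)
C(4,1) = 4! / (1!3!)
= 4

C(4,1) = 4


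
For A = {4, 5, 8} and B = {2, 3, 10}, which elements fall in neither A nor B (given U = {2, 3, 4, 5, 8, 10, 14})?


A = {4, 5, 8}
B = {2, 3, 10}
Region: in neither A nor B (given U = {2, 3, 4, 5, 8, 10, 14})
Elements: {14}

Elements in neither A nor B (given U = {2, 3, 4, 5, 8, 10, 14}): {14}


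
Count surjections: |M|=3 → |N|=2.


n = |M| = 3, k = |N| = 2. Surjections via inclusion-exclusion:
S(n,k) = Σ(-1)^i × C(k,i) × (k-i)^n, i=0 to k
i=0: (-1)^0×C(2,0)×2^3 = 8
i=1: (-1)^1×C(2,1)×1^3 = -2
i=2: (-1)^2×C(2,2)×0^3 = 0
Total = 6

Number of surjections = 6


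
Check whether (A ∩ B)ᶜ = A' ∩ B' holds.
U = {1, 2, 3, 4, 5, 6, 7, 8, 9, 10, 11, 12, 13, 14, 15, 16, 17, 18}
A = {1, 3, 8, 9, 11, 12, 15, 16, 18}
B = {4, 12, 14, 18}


LHS: A ∩ B = {12, 18}
(A ∩ B)' = U \ (A ∩ B) = {1, 2, 3, 4, 5, 6, 7, 8, 9, 10, 11, 13, 14, 15, 16, 17}
A' = {2, 4, 5, 6, 7, 10, 13, 14, 17}, B' = {1, 2, 3, 5, 6, 7, 8, 9, 10, 11, 13, 15, 16, 17}
Claimed RHS: A' ∩ B' = {2, 5, 6, 7, 10, 13, 17}
Identity is INVALID: LHS = {1, 2, 3, 4, 5, 6, 7, 8, 9, 10, 11, 13, 14, 15, 16, 17} but the RHS claimed here equals {2, 5, 6, 7, 10, 13, 17}. The correct form is (A ∩ B)' = A' ∪ B'.

Identity is invalid: (A ∩ B)' = {1, 2, 3, 4, 5, 6, 7, 8, 9, 10, 11, 13, 14, 15, 16, 17} but A' ∩ B' = {2, 5, 6, 7, 10, 13, 17}. The correct De Morgan law is (A ∩ B)' = A' ∪ B'.


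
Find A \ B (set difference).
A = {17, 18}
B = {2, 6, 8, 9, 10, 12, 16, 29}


A \ B = elements in A but not in B
A = {17, 18}
B = {2, 6, 8, 9, 10, 12, 16, 29}
Remove from A any elements in B
A \ B = {17, 18}

A \ B = {17, 18}


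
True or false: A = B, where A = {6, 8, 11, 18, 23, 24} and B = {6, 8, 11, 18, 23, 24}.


Two sets are equal iff they have exactly the same elements.
A = {6, 8, 11, 18, 23, 24}
B = {6, 8, 11, 18, 23, 24}
Same elements → A = B

Yes, A = B


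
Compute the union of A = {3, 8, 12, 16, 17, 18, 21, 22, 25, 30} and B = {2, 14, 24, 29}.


A ∪ B = all elements in A or B (or both)
A = {3, 8, 12, 16, 17, 18, 21, 22, 25, 30}
B = {2, 14, 24, 29}
A ∪ B = {2, 3, 8, 12, 14, 16, 17, 18, 21, 22, 24, 25, 29, 30}

A ∪ B = {2, 3, 8, 12, 14, 16, 17, 18, 21, 22, 24, 25, 29, 30}


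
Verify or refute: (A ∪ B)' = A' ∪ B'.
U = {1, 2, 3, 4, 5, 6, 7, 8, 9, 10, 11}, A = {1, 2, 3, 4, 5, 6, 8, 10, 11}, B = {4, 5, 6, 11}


LHS: A ∪ B = {1, 2, 3, 4, 5, 6, 8, 10, 11}
(A ∪ B)' = U \ (A ∪ B) = {7, 9}
A' = {7, 9}, B' = {1, 2, 3, 7, 8, 9, 10}
Claimed RHS: A' ∪ B' = {1, 2, 3, 7, 8, 9, 10}
Identity is INVALID: LHS = {7, 9} but the RHS claimed here equals {1, 2, 3, 7, 8, 9, 10}. The correct form is (A ∪ B)' = A' ∩ B'.

Identity is invalid: (A ∪ B)' = {7, 9} but A' ∪ B' = {1, 2, 3, 7, 8, 9, 10}. The correct De Morgan law is (A ∪ B)' = A' ∩ B'.


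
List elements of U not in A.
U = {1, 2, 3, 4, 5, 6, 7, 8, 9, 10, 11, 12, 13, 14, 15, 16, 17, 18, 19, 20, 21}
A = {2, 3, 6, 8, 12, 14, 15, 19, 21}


Aᶜ = U \ A = elements in U but not in A
U = {1, 2, 3, 4, 5, 6, 7, 8, 9, 10, 11, 12, 13, 14, 15, 16, 17, 18, 19, 20, 21}
A = {2, 3, 6, 8, 12, 14, 15, 19, 21}
Aᶜ = {1, 4, 5, 7, 9, 10, 11, 13, 16, 17, 18, 20}

Aᶜ = {1, 4, 5, 7, 9, 10, 11, 13, 16, 17, 18, 20}


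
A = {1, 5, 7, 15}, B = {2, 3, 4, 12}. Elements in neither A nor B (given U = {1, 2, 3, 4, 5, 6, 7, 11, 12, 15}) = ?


A = {1, 5, 7, 15}
B = {2, 3, 4, 12}
Region: in neither A nor B (given U = {1, 2, 3, 4, 5, 6, 7, 11, 12, 15})
Elements: {6, 11}

Elements in neither A nor B (given U = {1, 2, 3, 4, 5, 6, 7, 11, 12, 15}): {6, 11}


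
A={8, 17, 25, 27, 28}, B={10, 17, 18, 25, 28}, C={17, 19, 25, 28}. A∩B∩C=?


A ∩ B = {17, 25, 28}
(A ∩ B) ∩ C = {17, 25, 28}

A ∩ B ∩ C = {17, 25, 28}


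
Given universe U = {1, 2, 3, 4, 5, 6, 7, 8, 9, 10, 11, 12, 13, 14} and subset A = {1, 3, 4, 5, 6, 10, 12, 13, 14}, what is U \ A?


Aᶜ = U \ A = elements in U but not in A
U = {1, 2, 3, 4, 5, 6, 7, 8, 9, 10, 11, 12, 13, 14}
A = {1, 3, 4, 5, 6, 10, 12, 13, 14}
Aᶜ = {2, 7, 8, 9, 11}

Aᶜ = {2, 7, 8, 9, 11}


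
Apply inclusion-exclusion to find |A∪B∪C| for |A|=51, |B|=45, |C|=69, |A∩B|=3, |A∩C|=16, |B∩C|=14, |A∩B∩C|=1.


|A∪B∪C| = |A|+|B|+|C| - |A∩B|-|A∩C|-|B∩C| + |A∩B∩C|
= 51+45+69 - 3-16-14 + 1
= 165 - 33 + 1
= 133

|A ∪ B ∪ C| = 133


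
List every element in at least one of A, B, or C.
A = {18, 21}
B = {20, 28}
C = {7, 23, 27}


A ∪ B = {18, 20, 21, 28}
(A ∪ B) ∪ C = {7, 18, 20, 21, 23, 27, 28}

A ∪ B ∪ C = {7, 18, 20, 21, 23, 27, 28}


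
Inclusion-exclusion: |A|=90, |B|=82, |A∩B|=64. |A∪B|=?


|A ∪ B| = |A| + |B| - |A ∩ B|
= 90 + 82 - 64
= 108

|A ∪ B| = 108


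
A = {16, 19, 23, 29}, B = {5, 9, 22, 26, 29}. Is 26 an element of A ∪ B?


A = {16, 19, 23, 29}, B = {5, 9, 22, 26, 29}
A ∪ B = all elements in A or B
A ∪ B = {5, 9, 16, 19, 22, 23, 26, 29}
Checking if 26 ∈ A ∪ B
26 is in A ∪ B → True

26 ∈ A ∪ B


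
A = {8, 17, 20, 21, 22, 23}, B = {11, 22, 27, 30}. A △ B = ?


A △ B = (A \ B) ∪ (B \ A) = elements in exactly one of A or B
A \ B = {8, 17, 20, 21, 23}
B \ A = {11, 27, 30}
A △ B = {8, 11, 17, 20, 21, 23, 27, 30}

A △ B = {8, 11, 17, 20, 21, 23, 27, 30}


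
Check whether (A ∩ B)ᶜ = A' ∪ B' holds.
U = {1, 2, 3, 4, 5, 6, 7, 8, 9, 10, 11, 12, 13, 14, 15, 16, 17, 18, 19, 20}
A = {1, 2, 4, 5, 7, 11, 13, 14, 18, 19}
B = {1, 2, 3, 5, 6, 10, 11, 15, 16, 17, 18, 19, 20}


LHS: A ∩ B = {1, 2, 5, 11, 18, 19}
(A ∩ B)' = U \ (A ∩ B) = {3, 4, 6, 7, 8, 9, 10, 12, 13, 14, 15, 16, 17, 20}
A' = {3, 6, 8, 9, 10, 12, 15, 16, 17, 20}, B' = {4, 7, 8, 9, 12, 13, 14}
Claimed RHS: A' ∪ B' = {3, 4, 6, 7, 8, 9, 10, 12, 13, 14, 15, 16, 17, 20}
Identity is VALID: LHS = RHS = {3, 4, 6, 7, 8, 9, 10, 12, 13, 14, 15, 16, 17, 20} ✓

Identity is valid. (A ∩ B)' = A' ∪ B' = {3, 4, 6, 7, 8, 9, 10, 12, 13, 14, 15, 16, 17, 20}


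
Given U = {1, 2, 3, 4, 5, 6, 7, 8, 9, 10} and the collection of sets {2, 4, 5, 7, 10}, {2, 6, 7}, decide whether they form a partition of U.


A partition requires: (1) non-empty parts, (2) pairwise disjoint, (3) union = U
Parts: {2, 4, 5, 7, 10}, {2, 6, 7}
Union of parts: {2, 4, 5, 6, 7, 10}
U = {1, 2, 3, 4, 5, 6, 7, 8, 9, 10}
All non-empty? True
Pairwise disjoint? False
Covers U? False

No, not a valid partition


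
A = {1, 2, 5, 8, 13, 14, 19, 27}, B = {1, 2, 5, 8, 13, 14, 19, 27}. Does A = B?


Two sets are equal iff they have exactly the same elements.
A = {1, 2, 5, 8, 13, 14, 19, 27}
B = {1, 2, 5, 8, 13, 14, 19, 27}
Same elements → A = B

Yes, A = B


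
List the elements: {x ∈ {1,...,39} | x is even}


Checking each candidate:
Condition: even numbers in {1,...,39}
Result = {2, 4, 6, 8, 10, 12, 14, 16, 18, 20, 22, 24, 26, 28, 30, 32, 34, 36, 38}

{2, 4, 6, 8, 10, 12, 14, 16, 18, 20, 22, 24, 26, 28, 30, 32, 34, 36, 38}


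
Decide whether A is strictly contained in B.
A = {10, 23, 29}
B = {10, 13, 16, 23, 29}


A ⊂ B requires: A ⊆ B AND A ≠ B.
A ⊆ B? Yes
A = B? No
A ⊂ B: Yes (A is a proper subset of B)

Yes, A ⊂ B


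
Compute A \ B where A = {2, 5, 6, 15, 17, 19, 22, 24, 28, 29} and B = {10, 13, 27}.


A \ B = elements in A but not in B
A = {2, 5, 6, 15, 17, 19, 22, 24, 28, 29}
B = {10, 13, 27}
Remove from A any elements in B
A \ B = {2, 5, 6, 15, 17, 19, 22, 24, 28, 29}

A \ B = {2, 5, 6, 15, 17, 19, 22, 24, 28, 29}


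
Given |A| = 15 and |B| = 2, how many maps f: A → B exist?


Each of |A| = 15 inputs maps to any of |B| = 2 outputs.
# functions = |B|^|A| = 2^15
= 32768

Number of functions = 32768


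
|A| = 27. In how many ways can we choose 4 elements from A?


C(n,k) = n! / (k!(n-k)!)
C(27,4) = 27! / (4!23!)
= 17550

C(27,4) = 17550


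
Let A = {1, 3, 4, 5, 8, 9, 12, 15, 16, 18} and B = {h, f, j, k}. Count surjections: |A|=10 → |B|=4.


n = |A| = 10, k = |B| = 4. Surjections via inclusion-exclusion:
S(n,k) = Σ(-1)^i × C(k,i) × (k-i)^n, i=0 to k
i=0: (-1)^0×C(4,0)×4^10 = 1048576
i=1: (-1)^1×C(4,1)×3^10 = -236196
i=2: (-1)^2×C(4,2)×2^10 = 6144
i=3: (-1)^3×C(4,3)×1^10 = -4
i=4: (-1)^4×C(4,4)×0^10 = 0
Total = 818520

Number of surjections = 818520


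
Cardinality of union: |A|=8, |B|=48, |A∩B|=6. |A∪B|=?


|A ∪ B| = |A| + |B| - |A ∩ B|
= 8 + 48 - 6
= 50

|A ∪ B| = 50


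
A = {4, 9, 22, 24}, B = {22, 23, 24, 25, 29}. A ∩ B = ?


A ∩ B = elements in both A and B
A = {4, 9, 22, 24}
B = {22, 23, 24, 25, 29}
A ∩ B = {22, 24}

A ∩ B = {22, 24}


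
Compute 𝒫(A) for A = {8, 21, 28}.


|A| = 3, so |P(A)| = 2^3 = 8
Enumerate subsets by cardinality (0 to 3):
∅, {8}, {21}, {28}, {8, 21}, {8, 28}, {21, 28}, {8, 21, 28}

P(A) has 8 subsets: ∅, {8}, {21}, {28}, {8, 21}, {8, 28}, {21, 28}, {8, 21, 28}


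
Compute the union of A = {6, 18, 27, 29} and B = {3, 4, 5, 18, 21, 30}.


A ∪ B = all elements in A or B (or both)
A = {6, 18, 27, 29}
B = {3, 4, 5, 18, 21, 30}
A ∪ B = {3, 4, 5, 6, 18, 21, 27, 29, 30}

A ∪ B = {3, 4, 5, 6, 18, 21, 27, 29, 30}


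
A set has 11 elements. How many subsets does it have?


Number of subsets = 2^n
= 2^11
= 2048

|P(A)| = 2048


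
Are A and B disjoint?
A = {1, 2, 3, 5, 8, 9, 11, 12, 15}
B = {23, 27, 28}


Disjoint means A ∩ B = ∅.
A ∩ B = ∅
A ∩ B = ∅, so A and B are disjoint.

Yes, A and B are disjoint


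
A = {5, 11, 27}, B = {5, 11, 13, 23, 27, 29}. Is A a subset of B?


A ⊆ B means every element of A is in B.
All elements of A are in B.
So A ⊆ B.

Yes, A ⊆ B


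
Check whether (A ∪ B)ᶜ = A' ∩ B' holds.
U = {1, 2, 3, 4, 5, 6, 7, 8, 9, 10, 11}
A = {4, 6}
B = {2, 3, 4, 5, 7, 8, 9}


LHS: A ∪ B = {2, 3, 4, 5, 6, 7, 8, 9}
(A ∪ B)' = U \ (A ∪ B) = {1, 10, 11}
A' = {1, 2, 3, 5, 7, 8, 9, 10, 11}, B' = {1, 6, 10, 11}
Claimed RHS: A' ∩ B' = {1, 10, 11}
Identity is VALID: LHS = RHS = {1, 10, 11} ✓

Identity is valid. (A ∪ B)' = A' ∩ B' = {1, 10, 11}


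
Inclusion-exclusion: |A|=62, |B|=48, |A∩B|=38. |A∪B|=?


|A ∪ B| = |A| + |B| - |A ∩ B|
= 62 + 48 - 38
= 72

|A ∪ B| = 72


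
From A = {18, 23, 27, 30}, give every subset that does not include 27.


A subset of A that omits 27 is a subset of A \ {27}, so there are 2^(n-1) = 2^3 = 8 of them.
Subsets excluding 27: ∅, {18}, {23}, {30}, {18, 23}, {18, 30}, {23, 30}, {18, 23, 30}

Subsets excluding 27 (8 total): ∅, {18}, {23}, {30}, {18, 23}, {18, 30}, {23, 30}, {18, 23, 30}


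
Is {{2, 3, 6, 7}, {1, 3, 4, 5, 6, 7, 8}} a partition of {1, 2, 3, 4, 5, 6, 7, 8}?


A partition requires: (1) non-empty parts, (2) pairwise disjoint, (3) union = U
Parts: {2, 3, 6, 7}, {1, 3, 4, 5, 6, 7, 8}
Union of parts: {1, 2, 3, 4, 5, 6, 7, 8}
U = {1, 2, 3, 4, 5, 6, 7, 8}
All non-empty? True
Pairwise disjoint? False
Covers U? True

No, not a valid partition


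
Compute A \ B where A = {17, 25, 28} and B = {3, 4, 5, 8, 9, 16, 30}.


A \ B = elements in A but not in B
A = {17, 25, 28}
B = {3, 4, 5, 8, 9, 16, 30}
Remove from A any elements in B
A \ B = {17, 25, 28}

A \ B = {17, 25, 28}


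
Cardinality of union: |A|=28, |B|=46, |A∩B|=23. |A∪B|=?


|A ∪ B| = |A| + |B| - |A ∩ B|
= 28 + 46 - 23
= 51

|A ∪ B| = 51


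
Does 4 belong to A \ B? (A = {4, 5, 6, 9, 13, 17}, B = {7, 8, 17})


A = {4, 5, 6, 9, 13, 17}, B = {7, 8, 17}
A \ B = elements in A but not in B
A \ B = {4, 5, 6, 9, 13}
Checking if 4 ∈ A \ B
4 is in A \ B → True

4 ∈ A \ B


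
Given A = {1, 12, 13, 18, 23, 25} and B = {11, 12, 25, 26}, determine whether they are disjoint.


Disjoint means A ∩ B = ∅.
A ∩ B = {12, 25}
A ∩ B ≠ ∅, so A and B are NOT disjoint.

No, A and B are not disjoint (A ∩ B = {12, 25})


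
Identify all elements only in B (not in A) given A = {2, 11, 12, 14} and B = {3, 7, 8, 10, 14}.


A = {2, 11, 12, 14}
B = {3, 7, 8, 10, 14}
Region: only in B (not in A)
Elements: {3, 7, 8, 10}

Elements only in B (not in A): {3, 7, 8, 10}


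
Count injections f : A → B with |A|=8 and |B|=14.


An injection sends each of |A| = 8 inputs to a distinct output in B.
# injections = |B|·(|B|-1)·…·(|B|-|A|+1) = 14! / (14 - 8)!
= 14 × 13 × 12 × 11 × 10 × 9 × 8 × 7
= 121080960

Number of injections = 121080960


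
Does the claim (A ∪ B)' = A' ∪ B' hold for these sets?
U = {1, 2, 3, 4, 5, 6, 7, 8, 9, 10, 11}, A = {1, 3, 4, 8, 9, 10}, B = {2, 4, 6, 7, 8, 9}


LHS: A ∪ B = {1, 2, 3, 4, 6, 7, 8, 9, 10}
(A ∪ B)' = U \ (A ∪ B) = {5, 11}
A' = {2, 5, 6, 7, 11}, B' = {1, 3, 5, 10, 11}
Claimed RHS: A' ∪ B' = {1, 2, 3, 5, 6, 7, 10, 11}
Identity is INVALID: LHS = {5, 11} but the RHS claimed here equals {1, 2, 3, 5, 6, 7, 10, 11}. The correct form is (A ∪ B)' = A' ∩ B'.

Identity is invalid: (A ∪ B)' = {5, 11} but A' ∪ B' = {1, 2, 3, 5, 6, 7, 10, 11}. The correct De Morgan law is (A ∪ B)' = A' ∩ B'.


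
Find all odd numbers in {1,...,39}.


Checking each candidate:
Condition: odd numbers in {1,...,39}
Result = {1, 3, 5, 7, 9, 11, 13, 15, 17, 19, 21, 23, 25, 27, 29, 31, 33, 35, 37, 39}

{1, 3, 5, 7, 9, 11, 13, 15, 17, 19, 21, 23, 25, 27, 29, 31, 33, 35, 37, 39}


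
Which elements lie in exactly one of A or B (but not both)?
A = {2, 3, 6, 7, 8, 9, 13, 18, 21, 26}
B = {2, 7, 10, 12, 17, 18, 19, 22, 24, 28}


A △ B = (A \ B) ∪ (B \ A) = elements in exactly one of A or B
A \ B = {3, 6, 8, 9, 13, 21, 26}
B \ A = {10, 12, 17, 19, 22, 24, 28}
A △ B = {3, 6, 8, 9, 10, 12, 13, 17, 19, 21, 22, 24, 26, 28}

A △ B = {3, 6, 8, 9, 10, 12, 13, 17, 19, 21, 22, 24, 26, 28}


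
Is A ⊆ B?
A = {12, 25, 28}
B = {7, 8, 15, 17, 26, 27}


A ⊆ B means every element of A is in B.
Elements in A not in B: {12, 25, 28}
So A ⊄ B.

No, A ⊄ B


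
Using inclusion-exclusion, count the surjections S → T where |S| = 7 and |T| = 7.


n = |S| = 7, k = |T| = 7. Surjections via inclusion-exclusion:
S(n,k) = Σ(-1)^i × C(k,i) × (k-i)^n, i=0 to k
i=0: (-1)^0×C(7,0)×7^7 = 823543
i=1: (-1)^1×C(7,1)×6^7 = -1959552
i=2: (-1)^2×C(7,2)×5^7 = 1640625
i=3: (-1)^3×C(7,3)×4^7 = -573440
i=4: (-1)^4×C(7,4)×3^7 = 76545
i=5: (-1)^5×C(7,5)×2^7 = -2688
i=6: (-1)^6×C(7,6)×1^7 = 7
i=7: (-1)^7×C(7,7)×0^7 = 0
Total = 5040

Number of surjections = 5040


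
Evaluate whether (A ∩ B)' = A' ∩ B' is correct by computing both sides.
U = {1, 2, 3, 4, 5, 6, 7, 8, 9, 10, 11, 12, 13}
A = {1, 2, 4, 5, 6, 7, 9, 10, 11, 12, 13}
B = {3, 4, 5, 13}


LHS: A ∩ B = {4, 5, 13}
(A ∩ B)' = U \ (A ∩ B) = {1, 2, 3, 6, 7, 8, 9, 10, 11, 12}
A' = {3, 8}, B' = {1, 2, 6, 7, 8, 9, 10, 11, 12}
Claimed RHS: A' ∩ B' = {8}
Identity is INVALID: LHS = {1, 2, 3, 6, 7, 8, 9, 10, 11, 12} but the RHS claimed here equals {8}. The correct form is (A ∩ B)' = A' ∪ B'.

Identity is invalid: (A ∩ B)' = {1, 2, 3, 6, 7, 8, 9, 10, 11, 12} but A' ∩ B' = {8}. The correct De Morgan law is (A ∩ B)' = A' ∪ B'.


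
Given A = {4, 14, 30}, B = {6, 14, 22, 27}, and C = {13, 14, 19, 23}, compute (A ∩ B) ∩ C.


A ∩ B = {14}
(A ∩ B) ∩ C = {14}

A ∩ B ∩ C = {14}


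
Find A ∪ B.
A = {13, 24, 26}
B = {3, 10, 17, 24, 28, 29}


A ∪ B = all elements in A or B (or both)
A = {13, 24, 26}
B = {3, 10, 17, 24, 28, 29}
A ∪ B = {3, 10, 13, 17, 24, 26, 28, 29}

A ∪ B = {3, 10, 13, 17, 24, 26, 28, 29}


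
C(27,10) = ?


C(n,k) = n! / (k!(n-k)!)
C(27,10) = 27! / (10!17!)
= 8436285

C(27,10) = 8436285


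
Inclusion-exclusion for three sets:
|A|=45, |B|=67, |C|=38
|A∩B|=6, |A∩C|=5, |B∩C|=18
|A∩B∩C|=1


|A∪B∪C| = |A|+|B|+|C| - |A∩B|-|A∩C|-|B∩C| + |A∩B∩C|
= 45+67+38 - 6-5-18 + 1
= 150 - 29 + 1
= 122

|A ∪ B ∪ C| = 122


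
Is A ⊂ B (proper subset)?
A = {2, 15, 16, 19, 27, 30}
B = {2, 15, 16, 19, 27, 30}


A ⊂ B requires: A ⊆ B AND A ≠ B.
A ⊆ B? Yes
A = B? Yes
A = B, so A is not a PROPER subset.

No, A is not a proper subset of B


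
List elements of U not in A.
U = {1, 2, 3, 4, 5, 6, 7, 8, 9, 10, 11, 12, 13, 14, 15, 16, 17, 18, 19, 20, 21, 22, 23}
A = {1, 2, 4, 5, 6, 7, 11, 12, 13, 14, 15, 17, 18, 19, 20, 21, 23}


Aᶜ = U \ A = elements in U but not in A
U = {1, 2, 3, 4, 5, 6, 7, 8, 9, 10, 11, 12, 13, 14, 15, 16, 17, 18, 19, 20, 21, 22, 23}
A = {1, 2, 4, 5, 6, 7, 11, 12, 13, 14, 15, 17, 18, 19, 20, 21, 23}
Aᶜ = {3, 8, 9, 10, 16, 22}

Aᶜ = {3, 8, 9, 10, 16, 22}


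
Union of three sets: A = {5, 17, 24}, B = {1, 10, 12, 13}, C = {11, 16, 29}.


A ∪ B = {1, 5, 10, 12, 13, 17, 24}
(A ∪ B) ∪ C = {1, 5, 10, 11, 12, 13, 16, 17, 24, 29}

A ∪ B ∪ C = {1, 5, 10, 11, 12, 13, 16, 17, 24, 29}


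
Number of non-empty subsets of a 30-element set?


Total subsets = 2^n = 2^30 = 1073741824
Non-empty subsets exclude the empty set: 2^n - 1
= 1073741824 - 1
= 1073741823

Number of non-empty subsets = 1073741823


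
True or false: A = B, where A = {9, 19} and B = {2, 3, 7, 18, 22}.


Two sets are equal iff they have exactly the same elements.
A = {9, 19}
B = {2, 3, 7, 18, 22}
Differences: {2, 3, 7, 9, 18, 19, 22}
A ≠ B

No, A ≠ B


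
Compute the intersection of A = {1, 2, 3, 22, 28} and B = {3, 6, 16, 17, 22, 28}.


A ∩ B = elements in both A and B
A = {1, 2, 3, 22, 28}
B = {3, 6, 16, 17, 22, 28}
A ∩ B = {3, 22, 28}

A ∩ B = {3, 22, 28}


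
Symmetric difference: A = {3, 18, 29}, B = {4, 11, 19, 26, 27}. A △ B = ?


A △ B = (A \ B) ∪ (B \ A) = elements in exactly one of A or B
A \ B = {3, 18, 29}
B \ A = {4, 11, 19, 26, 27}
A △ B = {3, 4, 11, 18, 19, 26, 27, 29}

A △ B = {3, 4, 11, 18, 19, 26, 27, 29}


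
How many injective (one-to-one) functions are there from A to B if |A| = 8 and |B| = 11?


An injection sends each of |A| = 8 inputs to a distinct output in B.
# injections = |B|·(|B|-1)·…·(|B|-|A|+1) = 11! / (11 - 8)!
= 11 × 10 × 9 × 8 × 7 × 6 × 5 × 4
= 6652800

Number of injections = 6652800


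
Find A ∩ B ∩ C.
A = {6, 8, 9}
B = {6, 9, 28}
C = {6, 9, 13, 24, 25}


A ∩ B = {6, 9}
(A ∩ B) ∩ C = {6, 9}

A ∩ B ∩ C = {6, 9}


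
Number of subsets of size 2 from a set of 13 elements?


C(n,k) = n! / (k!(n-k)!)
C(13,2) = 13! / (2!11!)
= 78

C(13,2) = 78


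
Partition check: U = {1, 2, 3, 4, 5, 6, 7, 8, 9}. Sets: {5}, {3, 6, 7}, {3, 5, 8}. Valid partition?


A partition requires: (1) non-empty parts, (2) pairwise disjoint, (3) union = U
Parts: {5}, {3, 6, 7}, {3, 5, 8}
Union of parts: {3, 5, 6, 7, 8}
U = {1, 2, 3, 4, 5, 6, 7, 8, 9}
All non-empty? True
Pairwise disjoint? False
Covers U? False

No, not a valid partition


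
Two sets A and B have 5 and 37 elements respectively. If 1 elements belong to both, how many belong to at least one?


|A ∪ B| = |A| + |B| - |A ∩ B|
= 5 + 37 - 1
= 41

|A ∪ B| = 41


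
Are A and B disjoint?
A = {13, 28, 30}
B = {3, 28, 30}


Disjoint means A ∩ B = ∅.
A ∩ B = {28, 30}
A ∩ B ≠ ∅, so A and B are NOT disjoint.

No, A and B are not disjoint (A ∩ B = {28, 30})


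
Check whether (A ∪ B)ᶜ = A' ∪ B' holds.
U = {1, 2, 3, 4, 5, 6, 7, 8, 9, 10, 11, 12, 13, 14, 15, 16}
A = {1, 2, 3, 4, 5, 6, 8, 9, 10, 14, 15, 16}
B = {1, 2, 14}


LHS: A ∪ B = {1, 2, 3, 4, 5, 6, 8, 9, 10, 14, 15, 16}
(A ∪ B)' = U \ (A ∪ B) = {7, 11, 12, 13}
A' = {7, 11, 12, 13}, B' = {3, 4, 5, 6, 7, 8, 9, 10, 11, 12, 13, 15, 16}
Claimed RHS: A' ∪ B' = {3, 4, 5, 6, 7, 8, 9, 10, 11, 12, 13, 15, 16}
Identity is INVALID: LHS = {7, 11, 12, 13} but the RHS claimed here equals {3, 4, 5, 6, 7, 8, 9, 10, 11, 12, 13, 15, 16}. The correct form is (A ∪ B)' = A' ∩ B'.

Identity is invalid: (A ∪ B)' = {7, 11, 12, 13} but A' ∪ B' = {3, 4, 5, 6, 7, 8, 9, 10, 11, 12, 13, 15, 16}. The correct De Morgan law is (A ∪ B)' = A' ∩ B'.


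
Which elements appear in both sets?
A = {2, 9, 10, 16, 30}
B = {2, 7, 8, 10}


A ∩ B = elements in both A and B
A = {2, 9, 10, 16, 30}
B = {2, 7, 8, 10}
A ∩ B = {2, 10}

A ∩ B = {2, 10}


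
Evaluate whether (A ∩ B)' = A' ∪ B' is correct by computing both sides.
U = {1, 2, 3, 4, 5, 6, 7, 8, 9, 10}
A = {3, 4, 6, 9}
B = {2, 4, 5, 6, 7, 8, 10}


LHS: A ∩ B = {4, 6}
(A ∩ B)' = U \ (A ∩ B) = {1, 2, 3, 5, 7, 8, 9, 10}
A' = {1, 2, 5, 7, 8, 10}, B' = {1, 3, 9}
Claimed RHS: A' ∪ B' = {1, 2, 3, 5, 7, 8, 9, 10}
Identity is VALID: LHS = RHS = {1, 2, 3, 5, 7, 8, 9, 10} ✓

Identity is valid. (A ∩ B)' = A' ∪ B' = {1, 2, 3, 5, 7, 8, 9, 10}


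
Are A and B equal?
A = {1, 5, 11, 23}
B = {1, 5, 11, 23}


Two sets are equal iff they have exactly the same elements.
A = {1, 5, 11, 23}
B = {1, 5, 11, 23}
Same elements → A = B

Yes, A = B


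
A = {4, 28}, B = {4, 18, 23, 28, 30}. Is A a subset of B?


A ⊆ B means every element of A is in B.
All elements of A are in B.
So A ⊆ B.

Yes, A ⊆ B


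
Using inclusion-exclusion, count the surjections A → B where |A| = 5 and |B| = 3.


n = |A| = 5, k = |B| = 3. Surjections via inclusion-exclusion:
S(n,k) = Σ(-1)^i × C(k,i) × (k-i)^n, i=0 to k
i=0: (-1)^0×C(3,0)×3^5 = 243
i=1: (-1)^1×C(3,1)×2^5 = -96
i=2: (-1)^2×C(3,2)×1^5 = 3
i=3: (-1)^3×C(3,3)×0^5 = 0
Total = 150

Number of surjections = 150


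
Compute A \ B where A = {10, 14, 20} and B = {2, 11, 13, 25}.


A \ B = elements in A but not in B
A = {10, 14, 20}
B = {2, 11, 13, 25}
Remove from A any elements in B
A \ B = {10, 14, 20}

A \ B = {10, 14, 20}


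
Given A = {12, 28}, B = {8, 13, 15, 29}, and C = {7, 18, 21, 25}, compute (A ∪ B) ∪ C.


A ∪ B = {8, 12, 13, 15, 28, 29}
(A ∪ B) ∪ C = {7, 8, 12, 13, 15, 18, 21, 25, 28, 29}

A ∪ B ∪ C = {7, 8, 12, 13, 15, 18, 21, 25, 28, 29}


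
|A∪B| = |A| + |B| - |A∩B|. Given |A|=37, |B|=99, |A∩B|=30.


|A ∪ B| = |A| + |B| - |A ∩ B|
= 37 + 99 - 30
= 106

|A ∪ B| = 106


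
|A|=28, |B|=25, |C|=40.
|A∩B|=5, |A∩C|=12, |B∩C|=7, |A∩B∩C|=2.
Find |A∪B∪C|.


|A∪B∪C| = |A|+|B|+|C| - |A∩B|-|A∩C|-|B∩C| + |A∩B∩C|
= 28+25+40 - 5-12-7 + 2
= 93 - 24 + 2
= 71

|A ∪ B ∪ C| = 71


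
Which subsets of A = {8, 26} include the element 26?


A subset of A contains 26 iff the remaining 1 elements form any subset of A \ {26}.
Count: 2^(n-1) = 2^1 = 2
Subsets containing 26: {26}, {8, 26}

Subsets containing 26 (2 total): {26}, {8, 26}


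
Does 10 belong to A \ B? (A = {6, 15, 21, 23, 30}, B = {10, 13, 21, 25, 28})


A = {6, 15, 21, 23, 30}, B = {10, 13, 21, 25, 28}
A \ B = elements in A but not in B
A \ B = {6, 15, 23, 30}
Checking if 10 ∈ A \ B
10 is not in A \ B → False

10 ∉ A \ B


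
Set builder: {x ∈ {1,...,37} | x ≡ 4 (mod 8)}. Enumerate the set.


Checking each candidate:
Condition: x in {1,...,37} with x ≡ 4 (mod 8)
Result = {4, 12, 20, 28, 36}

{4, 12, 20, 28, 36}


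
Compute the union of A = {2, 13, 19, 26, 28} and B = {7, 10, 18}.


A ∪ B = all elements in A or B (or both)
A = {2, 13, 19, 26, 28}
B = {7, 10, 18}
A ∪ B = {2, 7, 10, 13, 18, 19, 26, 28}

A ∪ B = {2, 7, 10, 13, 18, 19, 26, 28}


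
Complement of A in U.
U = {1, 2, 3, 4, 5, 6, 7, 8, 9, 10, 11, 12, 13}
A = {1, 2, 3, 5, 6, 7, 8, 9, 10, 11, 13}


Aᶜ = U \ A = elements in U but not in A
U = {1, 2, 3, 4, 5, 6, 7, 8, 9, 10, 11, 12, 13}
A = {1, 2, 3, 5, 6, 7, 8, 9, 10, 11, 13}
Aᶜ = {4, 12}

Aᶜ = {4, 12}


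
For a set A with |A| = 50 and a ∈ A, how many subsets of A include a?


Subsets of A containing a correspond to subsets of A \ {a}, which has 49 elements.
Count = 2^(n-1) = 2^49
= 562949953421312

Number of subsets containing a = 562949953421312


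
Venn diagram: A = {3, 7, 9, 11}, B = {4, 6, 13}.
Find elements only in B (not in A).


A = {3, 7, 9, 11}
B = {4, 6, 13}
Region: only in B (not in A)
Elements: {4, 6, 13}

Elements only in B (not in A): {4, 6, 13}


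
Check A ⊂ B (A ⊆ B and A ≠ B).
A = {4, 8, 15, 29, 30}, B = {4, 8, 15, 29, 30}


A ⊂ B requires: A ⊆ B AND A ≠ B.
A ⊆ B? Yes
A = B? Yes
A = B, so A is not a PROPER subset.

No, A is not a proper subset of B


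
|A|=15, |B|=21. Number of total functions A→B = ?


Each of |A| = 15 inputs maps to any of |B| = 21 outputs.
# functions = |B|^|A| = 21^15
= 68122318582951682301

Number of functions = 68122318582951682301


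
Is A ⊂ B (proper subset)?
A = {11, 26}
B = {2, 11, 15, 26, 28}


A ⊂ B requires: A ⊆ B AND A ≠ B.
A ⊆ B? Yes
A = B? No
A ⊂ B: Yes (A is a proper subset of B)

Yes, A ⊂ B


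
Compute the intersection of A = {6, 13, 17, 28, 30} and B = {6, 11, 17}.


A ∩ B = elements in both A and B
A = {6, 13, 17, 28, 30}
B = {6, 11, 17}
A ∩ B = {6, 17}

A ∩ B = {6, 17}


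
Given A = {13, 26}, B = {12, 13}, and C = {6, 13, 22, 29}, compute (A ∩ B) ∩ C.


A ∩ B = {13}
(A ∩ B) ∩ C = {13}

A ∩ B ∩ C = {13}


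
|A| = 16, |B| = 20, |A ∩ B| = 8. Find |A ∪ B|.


|A ∪ B| = |A| + |B| - |A ∩ B|
= 16 + 20 - 8
= 28

|A ∪ B| = 28


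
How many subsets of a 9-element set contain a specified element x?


Subsets of A containing x correspond to subsets of A \ {x}, which has 8 elements.
Count = 2^(n-1) = 2^8
= 256

Number of subsets containing x = 256


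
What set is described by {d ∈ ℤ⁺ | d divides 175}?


Checking each candidate:
Condition: positive divisors of 175
Result = {1, 5, 7, 25, 35, 175}

{1, 5, 7, 25, 35, 175}


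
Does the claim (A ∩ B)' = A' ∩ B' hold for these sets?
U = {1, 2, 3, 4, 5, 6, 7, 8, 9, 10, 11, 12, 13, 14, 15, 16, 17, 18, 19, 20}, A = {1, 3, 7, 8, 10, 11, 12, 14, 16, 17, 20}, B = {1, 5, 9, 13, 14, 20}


LHS: A ∩ B = {1, 14, 20}
(A ∩ B)' = U \ (A ∩ B) = {2, 3, 4, 5, 6, 7, 8, 9, 10, 11, 12, 13, 15, 16, 17, 18, 19}
A' = {2, 4, 5, 6, 9, 13, 15, 18, 19}, B' = {2, 3, 4, 6, 7, 8, 10, 11, 12, 15, 16, 17, 18, 19}
Claimed RHS: A' ∩ B' = {2, 4, 6, 15, 18, 19}
Identity is INVALID: LHS = {2, 3, 4, 5, 6, 7, 8, 9, 10, 11, 12, 13, 15, 16, 17, 18, 19} but the RHS claimed here equals {2, 4, 6, 15, 18, 19}. The correct form is (A ∩ B)' = A' ∪ B'.

Identity is invalid: (A ∩ B)' = {2, 3, 4, 5, 6, 7, 8, 9, 10, 11, 12, 13, 15, 16, 17, 18, 19} but A' ∩ B' = {2, 4, 6, 15, 18, 19}. The correct De Morgan law is (A ∩ B)' = A' ∪ B'.


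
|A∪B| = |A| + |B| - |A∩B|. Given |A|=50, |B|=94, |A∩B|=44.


|A ∪ B| = |A| + |B| - |A ∩ B|
= 50 + 94 - 44
= 100

|A ∪ B| = 100


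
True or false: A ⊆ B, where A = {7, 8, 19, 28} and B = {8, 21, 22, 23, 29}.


A ⊆ B means every element of A is in B.
Elements in A not in B: {7, 19, 28}
So A ⊄ B.

No, A ⊄ B


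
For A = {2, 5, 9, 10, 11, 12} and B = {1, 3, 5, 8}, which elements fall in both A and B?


A = {2, 5, 9, 10, 11, 12}
B = {1, 3, 5, 8}
Region: in both A and B
Elements: {5}

Elements in both A and B: {5}


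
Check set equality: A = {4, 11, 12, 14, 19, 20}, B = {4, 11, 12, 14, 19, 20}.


Two sets are equal iff they have exactly the same elements.
A = {4, 11, 12, 14, 19, 20}
B = {4, 11, 12, 14, 19, 20}
Same elements → A = B

Yes, A = B


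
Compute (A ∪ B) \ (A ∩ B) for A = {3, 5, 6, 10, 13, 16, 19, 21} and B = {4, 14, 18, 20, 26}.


A △ B = (A \ B) ∪ (B \ A) = elements in exactly one of A or B
A \ B = {3, 5, 6, 10, 13, 16, 19, 21}
B \ A = {4, 14, 18, 20, 26}
A △ B = {3, 4, 5, 6, 10, 13, 14, 16, 18, 19, 20, 21, 26}

A △ B = {3, 4, 5, 6, 10, 13, 14, 16, 18, 19, 20, 21, 26}


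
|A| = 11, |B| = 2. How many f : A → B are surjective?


n = |A| = 11, k = |B| = 2. Surjections via inclusion-exclusion:
S(n,k) = Σ(-1)^i × C(k,i) × (k-i)^n, i=0 to k
i=0: (-1)^0×C(2,0)×2^11 = 2048
i=1: (-1)^1×C(2,1)×1^11 = -2
i=2: (-1)^2×C(2,2)×0^11 = 0
Total = 2046

Number of surjections = 2046
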